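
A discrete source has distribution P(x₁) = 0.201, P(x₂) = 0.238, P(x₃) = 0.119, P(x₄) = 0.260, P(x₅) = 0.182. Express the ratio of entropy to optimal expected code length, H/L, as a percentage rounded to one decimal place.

Entropy H = −Σ p log₂ p ≈ 2.2762 bits.
Huffman merges: 119/1000+91/500→301/1000; 201/1000+119/500→439/1000; 13/50+301/1000→561/1000; 439/1000+561/1000→1. L = 2301/1000 ≈ 2.3010.
Efficiency = H/L = 2.2762/2.3010 = 98.9%.

98.9%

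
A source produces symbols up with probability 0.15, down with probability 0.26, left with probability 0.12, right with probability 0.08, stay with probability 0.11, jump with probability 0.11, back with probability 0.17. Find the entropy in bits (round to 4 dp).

2.7096 bits

H = −Σ pᵢ log₂ pᵢ.
−0.15·log₂(0.15) = 0.4105
−0.26·log₂(0.26) = 0.5053
−0.12·log₂(0.12) = 0.3671
−0.08·log₂(0.08) = 0.2915
−0.11·log₂(0.11) = 0.3503
−0.11·log₂(0.11) = 0.3503
−0.17·log₂(0.17) = 0.4346
Sum ≈ 2.7096 → 2.7096 bits.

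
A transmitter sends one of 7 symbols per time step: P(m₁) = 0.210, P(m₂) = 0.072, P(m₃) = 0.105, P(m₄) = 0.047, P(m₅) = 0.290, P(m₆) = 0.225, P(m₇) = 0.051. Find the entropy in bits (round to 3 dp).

2.516 bits

H = −Σ pᵢ log₂ pᵢ.
−0.210·log₂(0.210) = 0.4728
−0.072·log₂(0.072) = 0.2733
−0.105·log₂(0.105) = 0.3414
−0.047·log₂(0.047) = 0.2073
−0.290·log₂(0.290) = 0.5179
−0.225·log₂(0.225) = 0.4842
−0.051·log₂(0.051) = 0.2190
Sum ≈ 2.5159 → 2.516 bits.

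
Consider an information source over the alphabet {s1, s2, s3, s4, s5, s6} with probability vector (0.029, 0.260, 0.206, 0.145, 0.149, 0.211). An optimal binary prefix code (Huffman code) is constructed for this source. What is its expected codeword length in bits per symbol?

Repeatedly combine the two least-probable nodes; the expected code length is the sum of the merged weights.
merge 29/1000 + 29/200 → 87/500
merge 149/1000 + 87/500 → 323/1000
merge 103/500 + 211/1000 → 417/1000
merge 13/50 + 323/1000 → 583/1000
merge 417/1000 + 583/1000 → 1
L = 87/500 + 323/1000 + 417/1000 + 583/1000 + 1 = 2497/1000 = 2.497 bits/symbol.

2.497 bits/symbol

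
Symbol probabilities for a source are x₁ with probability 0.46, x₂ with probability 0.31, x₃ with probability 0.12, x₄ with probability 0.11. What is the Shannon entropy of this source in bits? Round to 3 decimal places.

H = −Σ pᵢ log₂ pᵢ.
−0.46·log₂(0.46) = 0.5153
−0.31·log₂(0.31) = 0.5238
−0.12·log₂(0.12) = 0.3671
−0.11·log₂(0.11) = 0.3503
Sum ≈ 1.7565 → 1.756 bits.

1.756 bits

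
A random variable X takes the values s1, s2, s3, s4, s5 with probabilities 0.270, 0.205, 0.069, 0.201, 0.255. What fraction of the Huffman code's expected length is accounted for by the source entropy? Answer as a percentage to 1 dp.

97.5%

Entropy H = −Σ p log₂ p ≈ 2.2128 bits.
Huffman merges: 69/1000+201/1000→27/100; 41/200+51/200→23/50; 27/100+27/100→27/50; 23/50+27/50→1. L = 227/100 ≈ 2.2700.
Efficiency = H/L = 2.2128/2.2700 = 97.5%.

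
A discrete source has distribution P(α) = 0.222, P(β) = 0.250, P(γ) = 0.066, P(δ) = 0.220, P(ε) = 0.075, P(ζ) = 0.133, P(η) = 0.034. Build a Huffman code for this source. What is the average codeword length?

Repeatedly combine the two least-probable nodes; the expected code length is the sum of the merged weights.
merge 17/500 + 33/500 → 1/10
merge 3/40 + 1/10 → 7/40
merge 133/1000 + 7/40 → 77/250
merge 11/50 + 111/500 → 221/500
merge 1/4 + 77/250 → 279/500
merge 221/500 + 279/500 → 1
L = 1/10 + 7/40 + 77/250 + 221/500 + 279/500 + 1 = 2583/1000 = 2.583 bits/symbol.

2.583 bits/symbol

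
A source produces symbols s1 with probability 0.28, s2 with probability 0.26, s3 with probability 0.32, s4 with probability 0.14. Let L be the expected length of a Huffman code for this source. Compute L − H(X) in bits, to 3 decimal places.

Entropy H = −Σ p log₂ p ≈ 1.9427 bits.
Huffman merges: 7/50+13/50→2/5; 7/25+8/25→3/5; 2/5+3/5→1. L = 2 ≈ 2.0000.
L − H = 2.0000 − 1.9427 = 0.057 bits.

0.057 bits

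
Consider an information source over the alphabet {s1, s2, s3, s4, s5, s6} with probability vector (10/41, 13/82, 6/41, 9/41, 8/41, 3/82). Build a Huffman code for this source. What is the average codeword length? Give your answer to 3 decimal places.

Repeatedly combine the two least-probable nodes; the expected code length is the sum of the merged weights.
merge 3/82 + 6/41 → 15/82
merge 13/82 + 15/82 → 14/41
merge 8/41 + 9/41 → 17/41
merge 10/41 + 14/41 → 24/41
merge 17/41 + 24/41 → 1
L = 15/82 + 14/41 + 17/41 + 24/41 + 1 = 207/82 ≈ 2.524 bits/symbol.

2.524 bits/symbol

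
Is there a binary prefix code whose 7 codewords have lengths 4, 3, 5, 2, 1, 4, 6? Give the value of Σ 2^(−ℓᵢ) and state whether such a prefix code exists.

With common denominator 2^6 = 64: Σ 2^(−ℓᵢ) = 4/64 + 8/64 + 2/64 + 16/64 + 32/64 + 4/64 + 1/64 = 67/64 = 1.046875.
Kraft's inequality requires Σ ≤ 1; here Σ = 1.046875 > 1, so no such prefix code exists.

1.046875; no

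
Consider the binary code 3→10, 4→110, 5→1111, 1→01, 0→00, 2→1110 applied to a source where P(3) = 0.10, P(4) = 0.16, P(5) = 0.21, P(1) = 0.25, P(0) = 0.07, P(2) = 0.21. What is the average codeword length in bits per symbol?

L̄ = Σ pᵢ·ℓᵢ = 0.10·2 + 0.16·3 + 0.21·4 + 0.25·2 + 0.07·2 + 0.21·4 = 3 bits/symbol.

3 bits/symbol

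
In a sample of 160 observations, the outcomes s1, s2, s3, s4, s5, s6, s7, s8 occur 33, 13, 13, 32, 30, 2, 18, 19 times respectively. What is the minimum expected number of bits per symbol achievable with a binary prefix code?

Probabilities are the counts divided by 160.
Repeatedly combine the two least-probable nodes; the expected code length is the sum of the merged weights.
merge 1/80 + 13/160 → 3/32
merge 13/160 + 3/32 → 7/40
merge 9/80 + 19/160 → 37/160
merge 7/40 + 3/16 → 29/80
merge 1/5 + 33/160 → 13/32
merge 37/160 + 29/80 → 19/32
merge 13/32 + 19/32 → 1
L = 3/32 + 7/40 + 37/160 + 29/80 + 13/32 + 19/32 + 1 = 229/80 = 2.8625 bits/symbol.

2.8625 bits/symbol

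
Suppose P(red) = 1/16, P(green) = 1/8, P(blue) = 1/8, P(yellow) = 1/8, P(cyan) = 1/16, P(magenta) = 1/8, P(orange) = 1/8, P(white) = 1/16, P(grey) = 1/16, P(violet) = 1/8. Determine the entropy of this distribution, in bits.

3.25 bits

Each probability is a power of 1/2, so log₂(1/p) is an integer.
H = Σ p·log₂(1/p) = 1/16·4 + 1/8·3 + 1/8·3 + 1/8·3 + 1/16·4 + 1/8·3 + 1/8·3 + 1/16·4 + 1/16·4 + 1/8·3 = 3.25 bits.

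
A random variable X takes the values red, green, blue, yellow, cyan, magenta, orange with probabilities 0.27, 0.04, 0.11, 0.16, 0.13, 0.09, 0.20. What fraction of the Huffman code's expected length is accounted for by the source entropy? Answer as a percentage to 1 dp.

98.8%

Entropy H = −Σ p log₂ p ≈ 2.6288 bits.
Huffman merges: 1/25+9/100→13/100; 11/100+13/100→6/25; 13/100+4/25→29/100; 1/5+6/25→11/25; 27/100+29/100→14/25; 11/25+14/25→1. L = 133/50 ≈ 2.6600.
Efficiency = H/L = 2.6288/2.6600 = 98.8%.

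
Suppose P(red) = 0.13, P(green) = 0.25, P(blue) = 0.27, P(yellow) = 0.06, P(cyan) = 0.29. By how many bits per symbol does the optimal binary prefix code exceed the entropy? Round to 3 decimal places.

Entropy H = −Σ p log₂ p ≈ 2.1541 bits.
Huffman merges: 3/50+13/100→19/100; 19/100+1/4→11/25; 27/100+29/100→14/25; 11/25+14/25→1. L = 219/100 ≈ 2.1900.
L − H = 2.1900 − 2.1541 = 0.036 bits.

0.036 bits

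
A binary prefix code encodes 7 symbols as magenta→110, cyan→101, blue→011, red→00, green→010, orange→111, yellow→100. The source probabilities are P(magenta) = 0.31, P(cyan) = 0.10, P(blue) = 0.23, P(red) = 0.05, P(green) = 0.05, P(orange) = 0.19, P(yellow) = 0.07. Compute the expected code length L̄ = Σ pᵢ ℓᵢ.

2.95 bits/symbol

L̄ = Σ pᵢ·ℓᵢ = 0.31·3 + 0.10·3 + 0.23·3 + 0.05·2 + 0.05·3 + 0.19·3 + 0.07·3 = 2.95 bits/symbol.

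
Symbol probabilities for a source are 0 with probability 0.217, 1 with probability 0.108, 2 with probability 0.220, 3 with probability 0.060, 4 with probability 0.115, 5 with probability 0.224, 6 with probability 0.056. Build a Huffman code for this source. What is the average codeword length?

2.672 bits/symbol

Repeatedly combine the two least-probable nodes; the expected code length is the sum of the merged weights.
merge 7/125 + 3/50 → 29/250
merge 27/250 + 23/200 → 223/1000
merge 29/250 + 217/1000 → 333/1000
merge 11/50 + 223/1000 → 443/1000
merge 28/125 + 333/1000 → 557/1000
merge 443/1000 + 557/1000 → 1
L = 29/250 + 223/1000 + 333/1000 + 443/1000 + 557/1000 + 1 = 334/125 = 2.672 bits/symbol.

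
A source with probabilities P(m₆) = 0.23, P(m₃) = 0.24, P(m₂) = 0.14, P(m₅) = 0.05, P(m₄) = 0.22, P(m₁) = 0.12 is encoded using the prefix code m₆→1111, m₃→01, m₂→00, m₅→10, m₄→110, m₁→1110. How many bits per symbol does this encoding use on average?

2.92 bits/symbol

L̄ = Σ pᵢ·ℓᵢ = 0.23·4 + 0.24·2 + 0.14·2 + 0.05·2 + 0.22·3 + 0.12·4 = 2.92 bits/symbol.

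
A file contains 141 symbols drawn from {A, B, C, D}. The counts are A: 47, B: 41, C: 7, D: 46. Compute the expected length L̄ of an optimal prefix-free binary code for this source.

2 bits/symbol

Probabilities are the counts divided by 141.
Repeatedly combine the two least-probable nodes; the expected code length is the sum of the merged weights.
merge 7/141 + 41/141 → 16/47
merge 46/141 + 1/3 → 31/47
merge 16/47 + 31/47 → 1
L = 16/47 + 31/47 + 1 = 2 bits/symbol.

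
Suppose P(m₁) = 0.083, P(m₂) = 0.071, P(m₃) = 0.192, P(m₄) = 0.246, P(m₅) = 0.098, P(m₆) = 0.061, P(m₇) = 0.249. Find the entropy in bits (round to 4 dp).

H = −Σ pᵢ log₂ pᵢ.
−0.083·log₂(0.083) = 0.2980
−0.071·log₂(0.071) = 0.2709
−0.192·log₂(0.192) = 0.4571
−0.246·log₂(0.246) = 0.4977
−0.098·log₂(0.098) = 0.3284
−0.061·log₂(0.061) = 0.2461
−0.249·log₂(0.249) = 0.4994
Sum ≈ 2.5978 → 2.5978 bits.

2.5978 bits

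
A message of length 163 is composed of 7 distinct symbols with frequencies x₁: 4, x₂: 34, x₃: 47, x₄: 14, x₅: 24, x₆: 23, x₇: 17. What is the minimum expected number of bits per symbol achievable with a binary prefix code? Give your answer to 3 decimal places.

Probabilities are the counts divided by 163.
Repeatedly combine the two least-probable nodes; the expected code length is the sum of the merged weights.
merge 4/163 + 14/163 → 18/163
merge 17/163 + 18/163 → 35/163
merge 23/163 + 24/163 → 47/163
merge 34/163 + 35/163 → 69/163
merge 47/163 + 47/163 → 94/163
merge 69/163 + 94/163 → 1
L = 18/163 + 35/163 + 47/163 + 69/163 + 94/163 + 1 = 426/163 ≈ 2.613 bits/symbol.

2.613 bits/symbol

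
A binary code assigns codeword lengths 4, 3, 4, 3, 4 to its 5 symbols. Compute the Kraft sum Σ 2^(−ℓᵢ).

With common denominator 2^4 = 16: Σ 2^(−ℓᵢ) = 1/16 + 2/16 + 1/16 + 2/16 + 1/16 = 7/16 = 0.4375.

0.4375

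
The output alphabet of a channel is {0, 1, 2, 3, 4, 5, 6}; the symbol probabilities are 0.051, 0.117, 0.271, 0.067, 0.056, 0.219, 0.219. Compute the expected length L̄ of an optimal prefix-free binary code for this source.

Repeatedly combine the two least-probable nodes; the expected code length is the sum of the merged weights.
merge 51/1000 + 7/125 → 107/1000
merge 67/1000 + 107/1000 → 87/500
merge 117/1000 + 87/500 → 291/1000
merge 219/1000 + 219/1000 → 219/500
merge 271/1000 + 291/1000 → 281/500
merge 219/500 + 281/500 → 1
L = 107/1000 + 87/500 + 291/1000 + 219/500 + 281/500 + 1 = 643/250 = 2.572 bits/symbol.

2.572 bits/symbol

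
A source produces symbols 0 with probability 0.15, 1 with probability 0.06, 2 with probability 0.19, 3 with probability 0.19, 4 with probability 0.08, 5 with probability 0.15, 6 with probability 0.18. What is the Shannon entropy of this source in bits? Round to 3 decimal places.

H = −Σ pᵢ log₂ pᵢ.
−0.15·log₂(0.15) = 0.4105
−0.06·log₂(0.06) = 0.2435
−0.19·log₂(0.19) = 0.4552
−0.19·log₂(0.19) = 0.4552
−0.08·log₂(0.08) = 0.2915
−0.15·log₂(0.15) = 0.4105
−0.18·log₂(0.18) = 0.4453
Sum ≈ 2.7119 → 2.712 bits.

2.712 bits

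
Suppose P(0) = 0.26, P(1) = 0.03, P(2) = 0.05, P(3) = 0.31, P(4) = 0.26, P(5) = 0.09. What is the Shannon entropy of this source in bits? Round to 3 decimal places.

H = −Σ pᵢ log₂ pᵢ.
−0.26·log₂(0.26) = 0.5053
−0.03·log₂(0.03) = 0.1518
−0.05·log₂(0.05) = 0.2161
−0.31·log₂(0.31) = 0.5238
−0.26·log₂(0.26) = 0.5053
−0.09·log₂(0.09) = 0.3127
Sum ≈ 2.2149 → 2.215 bits.

2.215 bits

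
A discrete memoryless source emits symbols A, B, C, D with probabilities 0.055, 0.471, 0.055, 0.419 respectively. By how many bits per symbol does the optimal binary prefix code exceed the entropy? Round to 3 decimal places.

Entropy H = −Σ p log₂ p ≈ 1.4977 bits.
Huffman merges: 11/200+11/200→11/100; 11/100+419/1000→529/1000; 471/1000+529/1000→1. L = 1639/1000 ≈ 1.6390.
L − H = 1.6390 − 1.4977 = 0.141 bits.

0.141 bits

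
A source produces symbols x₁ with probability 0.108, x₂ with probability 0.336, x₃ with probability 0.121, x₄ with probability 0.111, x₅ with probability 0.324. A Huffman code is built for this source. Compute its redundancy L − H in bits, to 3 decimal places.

Entropy H = −Σ p log₂ p ≈ 2.1230 bits.
Huffman merges: 27/250+111/1000→219/1000; 121/1000+219/1000→17/50; 81/250+42/125→33/50; 17/50+33/50→1. L = 2219/1000 ≈ 2.2190.
L − H = 2.2190 − 2.1230 = 0.096 bits.

0.096 bits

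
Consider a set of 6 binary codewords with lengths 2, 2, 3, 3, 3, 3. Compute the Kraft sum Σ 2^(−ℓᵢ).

1

With common denominator 2^3 = 8: Σ 2^(−ℓᵢ) = 2/8 + 2/8 + 1/8 + 1/8 + 1/8 + 1/8 = 8/8 = 1.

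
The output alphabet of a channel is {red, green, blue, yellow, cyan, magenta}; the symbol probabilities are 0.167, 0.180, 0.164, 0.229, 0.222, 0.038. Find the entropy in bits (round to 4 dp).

2.4526 bits

H = −Σ pᵢ log₂ pᵢ.
−0.167·log₂(0.167) = 0.4312
−0.180·log₂(0.180) = 0.4453
−0.164·log₂(0.164) = 0.4278
−0.229·log₂(0.229) = 0.4870
−0.222·log₂(0.222) = 0.4820
−0.038·log₂(0.038) = 0.1793
Sum ≈ 2.4526 → 2.4526 bits.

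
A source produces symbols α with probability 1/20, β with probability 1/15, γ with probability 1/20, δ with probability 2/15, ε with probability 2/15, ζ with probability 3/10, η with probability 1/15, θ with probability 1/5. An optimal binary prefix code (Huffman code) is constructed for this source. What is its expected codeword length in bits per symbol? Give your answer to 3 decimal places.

2.733 bits/symbol

Repeatedly combine the two least-probable nodes; the expected code length is the sum of the merged weights.
merge 1/20 + 1/20 → 1/10
merge 1/15 + 1/15 → 2/15
merge 1/10 + 2/15 → 7/30
merge 2/15 + 2/15 → 4/15
merge 1/5 + 7/30 → 13/30
merge 4/15 + 3/10 → 17/30
merge 13/30 + 17/30 → 1
L = 1/10 + 2/15 + 7/30 + 4/15 + 13/30 + 17/30 + 1 = 41/15 ≈ 2.733 bits/symbol.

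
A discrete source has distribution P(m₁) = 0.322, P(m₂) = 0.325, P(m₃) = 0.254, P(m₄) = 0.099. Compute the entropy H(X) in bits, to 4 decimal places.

H = −Σ pᵢ log₂ pᵢ.
−0.322·log₂(0.322) = 0.5264
−0.325·log₂(0.325) = 0.5270
−0.254·log₂(0.254) = 0.5022
−0.099·log₂(0.099) = 0.3303
Sum ≈ 1.8859 → 1.8859 bits.

1.8859 bits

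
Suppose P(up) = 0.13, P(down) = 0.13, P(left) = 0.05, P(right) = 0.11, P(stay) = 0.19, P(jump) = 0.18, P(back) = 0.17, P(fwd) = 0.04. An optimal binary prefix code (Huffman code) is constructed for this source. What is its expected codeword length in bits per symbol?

2.9 bits/symbol

Repeatedly combine the two least-probable nodes; the expected code length is the sum of the merged weights.
merge 1/25 + 1/20 → 9/100
merge 9/100 + 11/100 → 1/5
merge 13/100 + 13/100 → 13/50
merge 17/100 + 9/50 → 7/20
merge 19/100 + 1/5 → 39/100
merge 13/50 + 7/20 → 61/100
merge 39/100 + 61/100 → 1
L = 9/100 + 1/5 + 13/50 + 7/20 + 39/100 + 61/100 + 1 = 29/10 = 2.9 bits/symbol.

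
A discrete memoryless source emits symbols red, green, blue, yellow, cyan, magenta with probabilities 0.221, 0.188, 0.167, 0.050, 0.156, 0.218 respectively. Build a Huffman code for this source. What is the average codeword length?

2.561 bits/symbol

Repeatedly combine the two least-probable nodes; the expected code length is the sum of the merged weights.
merge 1/20 + 39/250 → 103/500
merge 167/1000 + 47/250 → 71/200
merge 103/500 + 109/500 → 53/125
merge 221/1000 + 71/200 → 72/125
merge 53/125 + 72/125 → 1
L = 103/500 + 71/200 + 53/125 + 72/125 + 1 = 2561/1000 = 2.561 bits/symbol.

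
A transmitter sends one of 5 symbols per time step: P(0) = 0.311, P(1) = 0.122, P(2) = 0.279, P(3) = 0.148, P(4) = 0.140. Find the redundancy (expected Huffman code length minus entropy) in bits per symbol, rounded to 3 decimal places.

Entropy H = −Σ p log₂ p ≈ 2.2132 bits.
Huffman merges: 61/500+7/50→131/500; 37/250+131/500→41/100; 279/1000+311/1000→59/100; 41/100+59/100→1. L = 1131/500 ≈ 2.2620.
L − H = 2.2620 − 2.2132 = 0.049 bits.

0.049 bits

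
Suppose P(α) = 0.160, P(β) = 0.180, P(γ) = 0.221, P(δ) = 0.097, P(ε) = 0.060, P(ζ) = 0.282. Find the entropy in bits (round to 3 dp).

H = −Σ pᵢ log₂ pᵢ.
−0.160·log₂(0.160) = 0.4230
−0.180·log₂(0.180) = 0.4453
−0.221·log₂(0.221) = 0.4813
−0.097·log₂(0.097) = 0.3265
−0.060·log₂(0.060) = 0.2435
−0.282·log₂(0.282) = 0.5150
Sum ≈ 2.4347 → 2.435 bits.

2.435 bits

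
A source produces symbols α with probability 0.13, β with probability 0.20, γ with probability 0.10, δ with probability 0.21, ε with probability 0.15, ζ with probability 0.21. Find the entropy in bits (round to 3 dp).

2.535 bits

H = −Σ pᵢ log₂ pᵢ.
−0.13·log₂(0.13) = 0.3826
−0.20·log₂(0.20) = 0.4644
−0.10·log₂(0.10) = 0.3322
−0.21·log₂(0.21) = 0.4728
−0.15·log₂(0.15) = 0.4105
−0.21·log₂(0.21) = 0.4728
Sum ≈ 2.5354 → 2.535 bits.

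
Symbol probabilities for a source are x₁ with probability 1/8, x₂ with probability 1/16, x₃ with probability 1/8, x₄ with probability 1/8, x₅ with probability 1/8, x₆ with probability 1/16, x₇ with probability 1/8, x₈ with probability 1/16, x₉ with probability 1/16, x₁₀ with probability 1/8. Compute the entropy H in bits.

Each probability is a power of 1/2, so log₂(1/p) is an integer.
H = Σ p·log₂(1/p) = 1/8·3 + 1/16·4 + 1/8·3 + 1/8·3 + 1/8·3 + 1/16·4 + 1/8·3 + 1/16·4 + 1/16·4 + 1/8·3 = 3.25 bits.

3.25 bits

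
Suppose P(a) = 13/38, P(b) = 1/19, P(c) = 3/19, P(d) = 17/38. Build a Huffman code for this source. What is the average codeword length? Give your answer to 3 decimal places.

1.763 bits/symbol

Repeatedly combine the two least-probable nodes; the expected code length is the sum of the merged weights.
merge 1/19 + 3/19 → 4/19
merge 4/19 + 13/38 → 21/38
merge 17/38 + 21/38 → 1
L = 4/19 + 21/38 + 1 = 67/38 ≈ 1.763 bits/symbol.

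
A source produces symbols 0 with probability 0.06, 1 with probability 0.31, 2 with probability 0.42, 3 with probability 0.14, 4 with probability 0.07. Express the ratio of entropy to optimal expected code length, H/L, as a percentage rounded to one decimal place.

98.9%

Entropy H = −Σ p log₂ p ≈ 1.9586 bits.
Huffman merges: 3/50+7/100→13/100; 13/100+7/50→27/100; 27/100+31/100→29/50; 21/50+29/50→1. L = 99/50 ≈ 1.9800.
Efficiency = H/L = 1.9586/1.9800 = 98.9%.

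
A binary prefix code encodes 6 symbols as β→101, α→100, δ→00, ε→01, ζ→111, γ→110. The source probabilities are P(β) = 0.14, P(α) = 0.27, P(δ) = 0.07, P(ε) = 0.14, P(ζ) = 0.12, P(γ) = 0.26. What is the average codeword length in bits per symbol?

L̄ = Σ pᵢ·ℓᵢ = 0.14·3 + 0.27·3 + 0.07·2 + 0.14·2 + 0.12·3 + 0.26·3 = 2.79 bits/symbol.

2.79 bits/symbol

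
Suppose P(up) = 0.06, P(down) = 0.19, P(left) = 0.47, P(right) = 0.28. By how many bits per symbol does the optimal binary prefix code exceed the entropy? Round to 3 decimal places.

0.055 bits

Entropy H = −Σ p log₂ p ≈ 1.7249 bits.
Huffman merges: 3/50+19/100→1/4; 1/4+7/25→53/100; 47/100+53/100→1. L = 89/50 ≈ 1.7800.
L − H = 1.7800 − 1.7249 = 0.055 bits.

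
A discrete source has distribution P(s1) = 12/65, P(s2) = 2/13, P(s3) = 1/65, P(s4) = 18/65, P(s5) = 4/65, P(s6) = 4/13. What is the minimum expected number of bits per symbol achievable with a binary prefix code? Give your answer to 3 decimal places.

Repeatedly combine the two least-probable nodes; the expected code length is the sum of the merged weights.
merge 1/65 + 4/65 → 1/13
merge 1/13 + 2/13 → 3/13
merge 12/65 + 3/13 → 27/65
merge 18/65 + 4/13 → 38/65
merge 27/65 + 38/65 → 1
L = 1/13 + 3/13 + 27/65 + 38/65 + 1 = 30/13 ≈ 2.308 bits/symbol.

2.308 bits/symbol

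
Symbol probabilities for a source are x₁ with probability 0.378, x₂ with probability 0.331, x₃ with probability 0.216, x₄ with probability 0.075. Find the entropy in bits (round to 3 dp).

1.816 bits

H = −Σ pᵢ log₂ pᵢ.
−0.378·log₂(0.378) = 0.5305
−0.331·log₂(0.331) = 0.5280
−0.216·log₂(0.216) = 0.4776
−0.075·log₂(0.075) = 0.2803
Sum ≈ 1.8163 → 1.816 bits.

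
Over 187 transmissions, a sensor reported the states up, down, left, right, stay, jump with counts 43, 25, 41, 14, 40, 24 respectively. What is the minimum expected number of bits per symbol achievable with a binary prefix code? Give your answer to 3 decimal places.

Probabilities are the counts divided by 187.
Repeatedly combine the two least-probable nodes; the expected code length is the sum of the merged weights.
merge 14/187 + 24/187 → 38/187
merge 25/187 + 38/187 → 63/187
merge 40/187 + 41/187 → 81/187
merge 43/187 + 63/187 → 106/187
merge 81/187 + 106/187 → 1
L = 38/187 + 63/187 + 81/187 + 106/187 + 1 = 475/187 ≈ 2.540 bits/symbol.

2.540 bits/symbol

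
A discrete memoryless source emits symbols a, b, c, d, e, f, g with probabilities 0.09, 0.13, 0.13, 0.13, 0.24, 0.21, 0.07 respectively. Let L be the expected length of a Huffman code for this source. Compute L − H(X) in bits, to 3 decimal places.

0.014 bits

Entropy H = −Σ p log₂ p ≈ 2.6961 bits.
Huffman merges: 7/100+9/100→4/25; 13/100+13/100→13/50; 13/100+4/25→29/100; 21/100+6/25→9/20; 13/50+29/100→11/20; 9/20+11/20→1. L = 271/100 ≈ 2.7100.
L − H = 2.7100 − 2.6961 = 0.014 bits.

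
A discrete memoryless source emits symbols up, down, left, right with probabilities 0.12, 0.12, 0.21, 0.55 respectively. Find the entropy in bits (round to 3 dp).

1.681 bits

H = −Σ pᵢ log₂ pᵢ.
−0.12·log₂(0.12) = 0.3671
−0.12·log₂(0.12) = 0.3671
−0.21·log₂(0.21) = 0.4728
−0.55·log₂(0.55) = 0.4744
Sum ≈ 1.6813 → 1.681 bits.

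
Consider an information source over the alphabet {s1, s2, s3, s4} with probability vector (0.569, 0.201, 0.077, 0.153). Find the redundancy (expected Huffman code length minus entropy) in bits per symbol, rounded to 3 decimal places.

0.034 bits

Entropy H = −Σ p log₂ p ≈ 1.6273 bits.
Huffman merges: 77/1000+153/1000→23/100; 201/1000+23/100→431/1000; 431/1000+569/1000→1. L = 1661/1000 ≈ 1.6610.
L − H = 1.6610 − 1.6273 = 0.034 bits.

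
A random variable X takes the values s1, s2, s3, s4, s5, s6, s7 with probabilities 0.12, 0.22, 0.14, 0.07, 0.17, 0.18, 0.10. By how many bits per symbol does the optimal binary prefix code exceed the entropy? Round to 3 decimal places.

Entropy H = −Σ p log₂ p ≈ 2.7254 bits.
Huffman merges: 7/100+1/10→17/100; 3/25+7/50→13/50; 17/100+17/100→17/50; 9/50+11/50→2/5; 13/50+17/50→3/5; 2/5+3/5→1. L = 277/100 ≈ 2.7700.
L − H = 2.7700 − 2.7254 = 0.045 bits.

0.045 bits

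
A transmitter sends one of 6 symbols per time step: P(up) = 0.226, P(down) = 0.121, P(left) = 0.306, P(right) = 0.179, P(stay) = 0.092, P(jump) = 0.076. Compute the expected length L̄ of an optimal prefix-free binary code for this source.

Repeatedly combine the two least-probable nodes; the expected code length is the sum of the merged weights.
merge 19/250 + 23/250 → 21/125
merge 121/1000 + 21/125 → 289/1000
merge 179/1000 + 113/500 → 81/200
merge 289/1000 + 153/500 → 119/200
merge 81/200 + 119/200 → 1
L = 21/125 + 289/1000 + 81/200 + 119/200 + 1 = 2457/1000 = 2.457 bits/symbol.

2.457 bits/symbol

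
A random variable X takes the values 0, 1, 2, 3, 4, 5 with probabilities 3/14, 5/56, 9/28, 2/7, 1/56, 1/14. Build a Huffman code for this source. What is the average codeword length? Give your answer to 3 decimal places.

Repeatedly combine the two least-probable nodes; the expected code length is the sum of the merged weights.
merge 1/56 + 1/14 → 5/56
merge 5/56 + 5/56 → 5/28
merge 5/28 + 3/14 → 11/28
merge 2/7 + 9/28 → 17/28
merge 11/28 + 17/28 → 1
L = 5/56 + 5/28 + 11/28 + 17/28 + 1 = 127/56 ≈ 2.268 bits/symbol.

2.268 bits/symbol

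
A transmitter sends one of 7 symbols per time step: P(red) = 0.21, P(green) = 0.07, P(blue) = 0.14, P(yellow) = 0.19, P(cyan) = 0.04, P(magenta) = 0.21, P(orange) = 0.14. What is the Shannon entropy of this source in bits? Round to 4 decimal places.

H = −Σ pᵢ log₂ pᵢ.
−0.21·log₂(0.21) = 0.4728
−0.07·log₂(0.07) = 0.2686
−0.14·log₂(0.14) = 0.3971
−0.19·log₂(0.19) = 0.4552
−0.04·log₂(0.04) = 0.1858
−0.21·log₂(0.21) = 0.4728
−0.14·log₂(0.14) = 0.3971
Sum ≈ 2.6494 → 2.6494 bits.

2.6494 bits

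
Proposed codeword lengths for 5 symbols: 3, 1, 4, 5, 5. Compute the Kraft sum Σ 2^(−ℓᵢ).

0.75

With common denominator 2^5 = 32: Σ 2^(−ℓᵢ) = 4/32 + 16/32 + 2/32 + 1/32 + 1/32 = 24/32 = 0.75.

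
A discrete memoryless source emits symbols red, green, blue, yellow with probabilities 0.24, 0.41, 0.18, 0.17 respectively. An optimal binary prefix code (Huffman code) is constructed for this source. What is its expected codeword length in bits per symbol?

Repeatedly combine the two least-probable nodes; the expected code length is the sum of the merged weights.
merge 17/100 + 9/50 → 7/20
merge 6/25 + 7/20 → 59/100
merge 41/100 + 59/100 → 1
L = 7/20 + 59/100 + 1 = 97/50 = 1.94 bits/symbol.

1.94 bits/symbol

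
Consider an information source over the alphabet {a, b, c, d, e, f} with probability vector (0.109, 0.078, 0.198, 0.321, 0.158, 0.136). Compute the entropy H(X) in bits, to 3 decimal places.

H = −Σ pᵢ log₂ pᵢ.
−0.109·log₂(0.109) = 0.3485
−0.078·log₂(0.078) = 0.2871
−0.198·log₂(0.198) = 0.4626
−0.321·log₂(0.321) = 0.5262
−0.158·log₂(0.158) = 0.4206
−0.136·log₂(0.136) = 0.3915
Sum ≈ 2.4365 → 2.437 bits.

2.437 bits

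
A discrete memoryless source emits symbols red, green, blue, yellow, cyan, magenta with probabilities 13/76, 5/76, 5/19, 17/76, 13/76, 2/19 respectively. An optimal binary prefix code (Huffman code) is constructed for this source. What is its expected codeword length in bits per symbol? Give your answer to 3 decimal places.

2.513 bits/symbol

Repeatedly combine the two least-probable nodes; the expected code length is the sum of the merged weights.
merge 5/76 + 2/19 → 13/76
merge 13/76 + 13/76 → 13/38
merge 13/76 + 17/76 → 15/38
merge 5/19 + 13/38 → 23/38
merge 15/38 + 23/38 → 1
L = 13/76 + 13/38 + 15/38 + 23/38 + 1 = 191/76 ≈ 2.513 bits/symbol.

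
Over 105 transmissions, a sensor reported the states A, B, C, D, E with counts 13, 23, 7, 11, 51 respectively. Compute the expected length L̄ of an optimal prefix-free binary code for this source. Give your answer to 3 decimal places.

1.981 bits/symbol

Probabilities are the counts divided by 105.
Repeatedly combine the two least-probable nodes; the expected code length is the sum of the merged weights.
merge 1/15 + 11/105 → 6/35
merge 13/105 + 6/35 → 31/105
merge 23/105 + 31/105 → 18/35
merge 17/35 + 18/35 → 1
L = 6/35 + 31/105 + 18/35 + 1 = 208/105 ≈ 1.981 bits/symbol.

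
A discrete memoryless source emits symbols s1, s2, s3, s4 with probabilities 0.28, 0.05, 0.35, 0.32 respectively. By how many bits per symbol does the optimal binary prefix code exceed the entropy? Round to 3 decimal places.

Entropy H = −Σ p log₂ p ≈ 1.7865 bits.
Huffman merges: 1/20+7/25→33/100; 8/25+33/100→13/20; 7/20+13/20→1. L = 99/50 ≈ 1.9800.
L − H = 1.9800 − 1.7865 = 0.194 bits.

0.194 bits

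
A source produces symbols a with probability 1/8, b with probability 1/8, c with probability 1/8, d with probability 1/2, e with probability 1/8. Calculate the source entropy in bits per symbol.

2 bits

Each probability is a power of 1/2, so log₂(1/p) is an integer.
H = Σ p·log₂(1/p) = 1/8·3 + 1/8·3 + 1/8·3 + 1/2·1 + 1/8·3 = 2 bits.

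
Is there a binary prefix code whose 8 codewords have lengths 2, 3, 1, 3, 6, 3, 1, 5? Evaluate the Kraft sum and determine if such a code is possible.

1.671875; no

With common denominator 2^6 = 64: Σ 2^(−ℓᵢ) = 16/64 + 8/64 + 32/64 + 8/64 + 1/64 + 8/64 + 32/64 + 2/64 = 107/64 = 1.671875.
Kraft's inequality requires Σ ≤ 1; here Σ = 1.671875 > 1, so no such prefix code exists.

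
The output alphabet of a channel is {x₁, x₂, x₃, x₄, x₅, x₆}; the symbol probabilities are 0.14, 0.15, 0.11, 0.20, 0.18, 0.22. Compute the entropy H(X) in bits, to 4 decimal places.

H = −Σ pᵢ log₂ pᵢ.
−0.14·log₂(0.14) = 0.3971
−0.15·log₂(0.15) = 0.4105
−0.11·log₂(0.11) = 0.3503
−0.20·log₂(0.20) = 0.4644
−0.18·log₂(0.18) = 0.4453
−0.22·log₂(0.22) = 0.4806
Sum ≈ 2.5482 → 2.5482 bits.

2.5482 bits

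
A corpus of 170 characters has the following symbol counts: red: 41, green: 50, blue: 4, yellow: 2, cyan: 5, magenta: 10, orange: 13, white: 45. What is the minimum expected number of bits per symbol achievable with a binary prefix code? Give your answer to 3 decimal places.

2.424 bits/symbol

Probabilities are the counts divided by 170.
Repeatedly combine the two least-probable nodes; the expected code length is the sum of the merged weights.
merge 1/85 + 2/85 → 3/85
merge 1/34 + 3/85 → 11/170
merge 1/17 + 11/170 → 21/170
merge 13/170 + 21/170 → 1/5
merge 1/5 + 41/170 → 15/34
merge 9/34 + 5/17 → 19/34
merge 15/34 + 19/34 → 1
L = 3/85 + 11/170 + 21/170 + 1/5 + 15/34 + 19/34 + 1 = 206/85 ≈ 2.424 bits/symbol.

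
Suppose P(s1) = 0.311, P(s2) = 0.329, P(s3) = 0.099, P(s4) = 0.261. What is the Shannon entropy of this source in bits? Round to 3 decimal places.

1.888 bits

H = −Σ pᵢ log₂ pᵢ.
−0.311·log₂(0.311) = 0.5240
−0.329·log₂(0.329) = 0.5277
−0.099·log₂(0.099) = 0.3303
−0.261·log₂(0.261) = 0.5058
Sum ≈ 1.8878 → 1.888 bits.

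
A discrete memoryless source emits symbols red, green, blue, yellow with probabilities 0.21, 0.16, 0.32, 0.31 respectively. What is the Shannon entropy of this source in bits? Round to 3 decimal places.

1.946 bits

H = −Σ pᵢ log₂ pᵢ.
−0.21·log₂(0.21) = 0.4728
−0.16·log₂(0.16) = 0.4230
−0.32·log₂(0.32) = 0.5260
−0.31·log₂(0.31) = 0.5238
Sum ≈ 1.9457 → 1.946 bits.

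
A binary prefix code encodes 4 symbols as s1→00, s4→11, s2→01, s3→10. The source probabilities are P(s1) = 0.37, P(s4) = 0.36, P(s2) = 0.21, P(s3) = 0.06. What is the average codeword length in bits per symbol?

2 bits/symbol

L̄ = Σ pᵢ·ℓᵢ = 0.37·2 + 0.36·2 + 0.21·2 + 0.06·2 = 2 bits/symbol.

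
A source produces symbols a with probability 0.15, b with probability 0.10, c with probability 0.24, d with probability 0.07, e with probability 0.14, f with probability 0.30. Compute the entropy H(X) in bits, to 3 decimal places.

H = −Σ pᵢ log₂ pᵢ.
−0.15·log₂(0.15) = 0.4105
−0.10·log₂(0.10) = 0.3322
−0.24·log₂(0.24) = 0.4941
−0.07·log₂(0.07) = 0.2686
−0.14·log₂(0.14) = 0.3971
−0.30·log₂(0.30) = 0.5211
Sum ≈ 2.4236 → 2.424 bits.

2.424 bits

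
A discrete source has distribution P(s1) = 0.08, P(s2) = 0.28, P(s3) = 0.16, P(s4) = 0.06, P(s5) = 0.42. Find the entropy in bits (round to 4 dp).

H = −Σ pᵢ log₂ pᵢ.
−0.08·log₂(0.08) = 0.2915
−0.28·log₂(0.28) = 0.5142
−0.16·log₂(0.16) = 0.4230
−0.06·log₂(0.06) = 0.2435
−0.42·log₂(0.42) = 0.5256
Sum ≈ 1.9979 → 1.9979 bits.

1.9979 bits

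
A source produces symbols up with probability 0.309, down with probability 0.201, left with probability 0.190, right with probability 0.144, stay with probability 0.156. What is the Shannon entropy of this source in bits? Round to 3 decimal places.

2.265 bits

H = −Σ pᵢ log₂ pᵢ.
−0.309·log₂(0.309) = 0.5235
−0.201·log₂(0.201) = 0.4653
−0.190·log₂(0.190) = 0.4552
−0.144·log₂(0.144) = 0.4026
−0.156·log₂(0.156) = 0.4181
Sum ≈ 2.2648 → 2.265 bits.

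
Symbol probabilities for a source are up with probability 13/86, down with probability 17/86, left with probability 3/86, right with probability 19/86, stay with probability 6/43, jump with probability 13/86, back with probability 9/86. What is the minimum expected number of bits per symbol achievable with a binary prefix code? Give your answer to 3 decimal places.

Repeatedly combine the two least-probable nodes; the expected code length is the sum of the merged weights.
merge 3/86 + 9/86 → 6/43
merge 6/43 + 6/43 → 12/43
merge 13/86 + 13/86 → 13/43
merge 17/86 + 19/86 → 18/43
merge 12/43 + 13/43 → 25/43
merge 18/43 + 25/43 → 1
L = 6/43 + 12/43 + 13/43 + 18/43 + 25/43 + 1 = 117/43 ≈ 2.721 bits/symbol.

2.721 bits/symbol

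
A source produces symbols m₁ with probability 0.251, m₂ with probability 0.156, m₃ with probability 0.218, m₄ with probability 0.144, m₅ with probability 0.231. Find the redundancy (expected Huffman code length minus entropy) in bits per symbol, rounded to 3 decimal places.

Entropy H = −Σ p log₂ p ≈ 2.2887 bits.
Huffman merges: 18/125+39/250→3/10; 109/500+231/1000→449/1000; 251/1000+3/10→551/1000; 449/1000+551/1000→1. L = 23/10 ≈ 2.3000.
L − H = 2.3000 − 2.2887 = 0.011 bits.

0.011 bits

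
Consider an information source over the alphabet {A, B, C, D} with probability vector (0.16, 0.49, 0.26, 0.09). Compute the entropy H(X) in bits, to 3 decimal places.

1.745 bits

H = −Σ pᵢ log₂ pᵢ.
−0.16·log₂(0.16) = 0.4230
−0.49·log₂(0.49) = 0.5043
−0.26·log₂(0.26) = 0.5053
−0.09·log₂(0.09) = 0.3127
Sum ≈ 1.7452 → 1.745 bits.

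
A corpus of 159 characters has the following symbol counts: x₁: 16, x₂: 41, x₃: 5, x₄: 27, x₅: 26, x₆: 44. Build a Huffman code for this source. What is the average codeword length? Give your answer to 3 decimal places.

Probabilities are the counts divided by 159.
Repeatedly combine the two least-probable nodes; the expected code length is the sum of the merged weights.
merge 5/159 + 16/159 → 7/53
merge 7/53 + 26/159 → 47/159
merge 9/53 + 41/159 → 68/159
merge 44/159 + 47/159 → 91/159
merge 68/159 + 91/159 → 1
L = 7/53 + 47/159 + 68/159 + 91/159 + 1 = 386/159 ≈ 2.428 bits/symbol.

2.428 bits/symbol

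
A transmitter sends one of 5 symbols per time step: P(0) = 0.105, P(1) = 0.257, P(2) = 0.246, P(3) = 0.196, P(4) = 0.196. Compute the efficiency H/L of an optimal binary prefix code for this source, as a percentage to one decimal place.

98.4%

Entropy H = −Σ p log₂ p ≈ 2.2645 bits.
Huffman merges: 21/200+49/250→301/1000; 49/250+123/500→221/500; 257/1000+301/1000→279/500; 221/500+279/500→1. L = 2301/1000 ≈ 2.3010.
Efficiency = H/L = 2.2645/2.3010 = 98.4%.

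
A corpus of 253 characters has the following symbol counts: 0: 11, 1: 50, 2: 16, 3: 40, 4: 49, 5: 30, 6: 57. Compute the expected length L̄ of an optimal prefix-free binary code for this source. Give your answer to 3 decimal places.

2.684 bits/symbol

Probabilities are the counts divided by 253.
Repeatedly combine the two least-probable nodes; the expected code length is the sum of the merged weights.
merge 1/23 + 16/253 → 27/253
merge 27/253 + 30/253 → 57/253
merge 40/253 + 49/253 → 89/253
merge 50/253 + 57/253 → 107/253
merge 57/253 + 89/253 → 146/253
merge 107/253 + 146/253 → 1
L = 27/253 + 57/253 + 89/253 + 107/253 + 146/253 + 1 = 679/253 ≈ 2.684 bits/symbol.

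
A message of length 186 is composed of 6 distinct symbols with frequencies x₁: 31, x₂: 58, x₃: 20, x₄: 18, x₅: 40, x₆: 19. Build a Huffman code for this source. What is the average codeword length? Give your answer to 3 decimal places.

Probabilities are the counts divided by 186.
Repeatedly combine the two least-probable nodes; the expected code length is the sum of the merged weights.
merge 3/31 + 19/186 → 37/186
merge 10/93 + 1/6 → 17/62
merge 37/186 + 20/93 → 77/186
merge 17/62 + 29/93 → 109/186
merge 77/186 + 109/186 → 1
L = 37/186 + 17/62 + 77/186 + 109/186 + 1 = 230/93 ≈ 2.473 bits/symbol.

2.473 bits/symbol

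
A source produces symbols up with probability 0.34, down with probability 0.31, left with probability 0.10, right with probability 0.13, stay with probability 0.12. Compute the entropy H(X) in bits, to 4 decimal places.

2.1349 bits

H = −Σ pᵢ log₂ pᵢ.
−0.34·log₂(0.34) = 0.5292
−0.31·log₂(0.31) = 0.5238
−0.10·log₂(0.10) = 0.3322
−0.13·log₂(0.13) = 0.3826
−0.12·log₂(0.12) = 0.3671
Sum ≈ 2.1349 → 2.1349 bits.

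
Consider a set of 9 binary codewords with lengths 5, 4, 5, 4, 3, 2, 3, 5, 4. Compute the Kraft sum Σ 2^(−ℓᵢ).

With common denominator 2^5 = 32: Σ 2^(−ℓᵢ) = 1/32 + 2/32 + 1/32 + 2/32 + 4/32 + 8/32 + 4/32 + 1/32 + 2/32 = 25/32 = 0.78125.

0.78125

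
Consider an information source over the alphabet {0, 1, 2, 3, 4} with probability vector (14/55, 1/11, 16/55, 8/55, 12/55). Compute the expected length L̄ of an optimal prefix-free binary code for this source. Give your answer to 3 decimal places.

Repeatedly combine the two least-probable nodes; the expected code length is the sum of the merged weights.
merge 1/11 + 8/55 → 13/55
merge 12/55 + 13/55 → 5/11
merge 14/55 + 16/55 → 6/11
merge 5/11 + 6/11 → 1
L = 13/55 + 5/11 + 6/11 + 1 = 123/55 ≈ 2.236 bits/symbol.

2.236 bits/symbol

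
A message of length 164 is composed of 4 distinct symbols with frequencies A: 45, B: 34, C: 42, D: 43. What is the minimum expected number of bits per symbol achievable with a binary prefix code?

Probabilities are the counts divided by 164.
Repeatedly combine the two least-probable nodes; the expected code length is the sum of the merged weights.
merge 17/82 + 21/82 → 19/41
merge 43/164 + 45/164 → 22/41
merge 19/41 + 22/41 → 1
L = 19/41 + 22/41 + 1 = 2 bits/symbol.

2 bits/symbol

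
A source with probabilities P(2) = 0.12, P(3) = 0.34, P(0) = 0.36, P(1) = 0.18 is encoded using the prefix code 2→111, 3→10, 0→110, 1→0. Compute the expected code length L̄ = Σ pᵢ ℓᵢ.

2.3 bits/symbol

L̄ = Σ pᵢ·ℓᵢ = 0.12·3 + 0.34·2 + 0.36·3 + 0.18·1 = 2.3 bits/symbol.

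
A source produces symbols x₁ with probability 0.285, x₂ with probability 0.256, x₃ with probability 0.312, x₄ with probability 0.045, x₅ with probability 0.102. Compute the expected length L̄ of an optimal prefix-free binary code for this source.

Repeatedly combine the two least-probable nodes; the expected code length is the sum of the merged weights.
merge 9/200 + 51/500 → 147/1000
merge 147/1000 + 32/125 → 403/1000
merge 57/200 + 39/125 → 597/1000
merge 403/1000 + 597/1000 → 1
L = 147/1000 + 403/1000 + 597/1000 + 1 = 2147/1000 = 2.147 bits/symbol.

2.147 bits/symbol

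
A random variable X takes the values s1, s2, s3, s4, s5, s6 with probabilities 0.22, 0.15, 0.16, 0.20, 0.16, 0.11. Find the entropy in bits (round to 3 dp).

H = −Σ pᵢ log₂ pᵢ.
−0.22·log₂(0.22) = 0.4806
−0.15·log₂(0.15) = 0.4105
−0.16·log₂(0.16) = 0.4230
−0.20·log₂(0.20) = 0.4644
−0.16·log₂(0.16) = 0.4230
−0.11·log₂(0.11) = 0.3503
Sum ≈ 2.5518 → 2.552 bits.

2.552 bits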